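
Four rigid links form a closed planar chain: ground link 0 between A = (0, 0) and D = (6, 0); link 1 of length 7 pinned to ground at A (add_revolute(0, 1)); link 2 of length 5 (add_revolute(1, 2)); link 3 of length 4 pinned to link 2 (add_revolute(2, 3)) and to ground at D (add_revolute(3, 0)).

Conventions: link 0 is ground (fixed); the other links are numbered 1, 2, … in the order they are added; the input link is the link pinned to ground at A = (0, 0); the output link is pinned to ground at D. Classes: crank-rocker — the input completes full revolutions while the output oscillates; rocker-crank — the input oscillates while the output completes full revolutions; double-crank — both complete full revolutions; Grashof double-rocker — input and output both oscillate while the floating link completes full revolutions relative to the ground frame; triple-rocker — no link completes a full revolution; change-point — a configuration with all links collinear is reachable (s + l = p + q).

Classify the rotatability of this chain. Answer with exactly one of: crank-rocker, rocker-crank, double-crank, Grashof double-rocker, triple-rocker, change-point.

lengths: ground=6, input=7, coupler=5, output=4
sorted: s=4 (shortest), l=7 (longest), p+q=11
s + l = 11 vs p + q = 11
s + l = p + q → change-point (collinear configuration reachable)

change-point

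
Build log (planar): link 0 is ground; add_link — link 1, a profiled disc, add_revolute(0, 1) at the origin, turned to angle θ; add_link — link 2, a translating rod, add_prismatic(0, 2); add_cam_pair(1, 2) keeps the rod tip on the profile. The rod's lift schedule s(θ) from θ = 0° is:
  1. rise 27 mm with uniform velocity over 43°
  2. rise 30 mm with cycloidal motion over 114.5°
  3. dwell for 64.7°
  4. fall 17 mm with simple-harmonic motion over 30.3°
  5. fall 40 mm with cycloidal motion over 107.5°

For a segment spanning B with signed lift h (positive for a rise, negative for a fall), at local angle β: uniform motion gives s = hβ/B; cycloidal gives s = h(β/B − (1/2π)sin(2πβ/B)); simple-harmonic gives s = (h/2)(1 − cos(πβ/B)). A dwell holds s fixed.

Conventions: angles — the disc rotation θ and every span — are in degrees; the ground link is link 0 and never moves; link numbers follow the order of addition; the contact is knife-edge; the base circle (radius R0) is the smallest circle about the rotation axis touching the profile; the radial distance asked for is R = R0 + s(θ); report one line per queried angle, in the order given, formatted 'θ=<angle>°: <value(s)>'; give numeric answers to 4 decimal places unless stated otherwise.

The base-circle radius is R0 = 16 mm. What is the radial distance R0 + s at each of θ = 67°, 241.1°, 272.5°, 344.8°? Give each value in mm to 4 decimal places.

seg 1 [0°–43°] uniform, h=27: full span → s += 27 → s = 27.0000
seg 2 [43°–157.5°] cycloidal, h=30: θ=67° here. β=24, B=114.5. 30·(0.2096 − sin(2π·0.2096)/(2π)) = 1.6665 → s = 28.6665
seg 2 [43°–157.5°] cycloidal, h=30: full span → s += 30 → s = 57.0000
seg 3 [157.5°–222.2°] dwell: s stays 57.0000
seg 4 [222.2°–252.5°] simple-harmonic, h=-17: θ=241.1° here. β=18.9, B=30.3. -17/2·(1 − cos(π·0.6238)) = -11.7223 → s = 45.2777
seg 4 [222.2°–252.5°] simple-harmonic, h=-17: full span → s += -17 → s = 40.0000
seg 5 [252.5°–360°] cycloidal, h=-40: θ=272.5° here. β=20, B=107.5. -40·(0.1860 − sin(2π·0.1860)/(2π)) = -1.5828 → s = 38.4172
seg 5 [252.5°–360°] cycloidal, h=-40: θ=344.8° here. β=92.3, B=107.5. -40·(0.8586 − sin(2π·0.8586)/(2π)) = -39.2848 → s = 0.7152
θ=67°: R = R0 + s = 16 + 28.6665 = 44.6665
θ=241.1°: R = R0 + s = 16 + 45.2777 = 61.2777
θ=272.5°: R = R0 + s = 16 + 38.4172 = 54.4172
θ=344.8°: R = R0 + s = 16 + 0.7152 = 16.7152

θ=67°: 44.6665
θ=241.1°: 61.2777
θ=272.5°: 54.4172
θ=344.8°: 16.7152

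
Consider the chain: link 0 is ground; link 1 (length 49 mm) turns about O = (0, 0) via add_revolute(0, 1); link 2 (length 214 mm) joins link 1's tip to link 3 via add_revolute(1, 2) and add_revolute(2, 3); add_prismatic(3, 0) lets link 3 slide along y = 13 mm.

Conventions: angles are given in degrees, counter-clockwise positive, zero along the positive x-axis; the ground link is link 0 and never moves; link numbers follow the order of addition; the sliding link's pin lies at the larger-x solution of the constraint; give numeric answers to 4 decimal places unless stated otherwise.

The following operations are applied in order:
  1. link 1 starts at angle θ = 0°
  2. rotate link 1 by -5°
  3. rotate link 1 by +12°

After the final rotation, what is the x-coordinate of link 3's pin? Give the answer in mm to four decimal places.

geometry: r = 49 mm, L = 214 mm, e = 13 mm; θ starts at 0°
rotate link 1 by -5°: θ ← 0° -5° = -5°
rotate link 1 by +12°: θ ← -5° +12° = 7°
crank pin P = (r cos θ, r sin θ) = (48.634761, 5.971598)
h = r sin θ − e = 5.971598 − 13 = -7.028402
x = r cos θ + √(L² − h²) = 48.634761 + 213.884552 = 262.519313

262.5193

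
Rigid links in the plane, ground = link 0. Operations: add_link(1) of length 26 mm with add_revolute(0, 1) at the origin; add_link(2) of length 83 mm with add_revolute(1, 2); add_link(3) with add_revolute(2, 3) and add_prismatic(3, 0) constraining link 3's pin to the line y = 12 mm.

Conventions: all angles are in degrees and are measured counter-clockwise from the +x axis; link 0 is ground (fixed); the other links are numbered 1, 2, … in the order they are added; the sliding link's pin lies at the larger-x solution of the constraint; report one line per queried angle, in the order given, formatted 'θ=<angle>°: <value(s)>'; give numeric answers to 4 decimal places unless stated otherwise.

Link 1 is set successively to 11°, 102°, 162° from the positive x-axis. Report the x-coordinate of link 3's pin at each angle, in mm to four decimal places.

geometry: r = 26 mm, L = 83 mm, e = 12 mm
θ=11°: crank pin P = (r cos θ, r sin θ) = (25.522307, 4.961034)
θ=11°: h = r sin θ − e = 4.961034 − 12 = -7.038966
θ=11°: x = r cos θ + √(L² − h²) = 25.522307 + 82.700985 = 108.223292
θ=102°: crank pin P = (r cos θ, r sin θ) = (-5.405704, 25.431838)
θ=102°: h = r sin θ − e = 25.431838 − 12 = 13.431838
θ=102°: x = r cos θ + √(L² − h²) = -5.405704 + 81.905957 = 76.500253
θ=162°: crank pin P = (r cos θ, r sin θ) = (-24.727469, 8.034442)
θ=162°: h = r sin θ − e = 8.034442 − 12 = -3.965558
θ=162°: x = r cos θ + √(L² − h²) = -24.727469 + 82.905213 = 58.177744

θ=11°: 108.2233
θ=102°: 76.5003
θ=162°: 58.1777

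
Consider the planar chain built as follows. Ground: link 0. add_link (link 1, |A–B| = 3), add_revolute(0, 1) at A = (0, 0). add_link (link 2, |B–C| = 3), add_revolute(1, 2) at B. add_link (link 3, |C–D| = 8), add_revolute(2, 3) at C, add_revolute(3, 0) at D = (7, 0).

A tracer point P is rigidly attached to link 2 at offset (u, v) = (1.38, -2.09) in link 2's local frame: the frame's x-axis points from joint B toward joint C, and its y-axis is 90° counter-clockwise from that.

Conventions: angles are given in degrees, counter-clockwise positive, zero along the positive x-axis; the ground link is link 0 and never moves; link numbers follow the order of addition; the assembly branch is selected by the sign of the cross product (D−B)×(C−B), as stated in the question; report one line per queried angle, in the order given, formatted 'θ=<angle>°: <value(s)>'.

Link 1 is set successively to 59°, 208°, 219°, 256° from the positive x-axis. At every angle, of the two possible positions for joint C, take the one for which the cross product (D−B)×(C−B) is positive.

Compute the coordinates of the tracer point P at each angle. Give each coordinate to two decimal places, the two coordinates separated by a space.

A=(0,0), D=(7.00,0)
θ=59°: B = A + 3.00·(cos59°, sin59°) = (1.5451, 2.5715)
θ=59°: |BD| = 6.0306
θ=59°: circle(B,3.00) ∩ circle(D,8.00): a=-1.5447, h=2.5717
θ=59°:   candidates: C₊=(1.2444,5.5564) cross=15.509; C₋=(-0.9488,0.9040) cross=-15.509
θ=59°:   branch + wants cross > 0 → take C=(1.2444,5.5564) (cross=15.509)
θ=59°: ex = (C−B)/|BC| = (-0.1002,0.9950); ey = (-0.9950,-0.1002)
θ=59°: P = B + 1.38·ex + -2.09·ey = (3.4863,4.1540)
θ=208°: B = A + 3.00·(cos208°, sin208°) = (-2.6488, -1.4084)
θ=208°: |BD| = 9.7511
θ=208°: circle(B,3.00) ∩ circle(D,8.00): a=2.0553, h=2.1853
θ=208°:   candidates: C₊=(-0.9307,1.0508) cross=21.309; C₋=(-0.2994,-3.2739) cross=-21.309
θ=208°:   branch + wants cross > 0 → take C=(-0.9307,1.0508) (cross=21.309)
θ=208°: ex = (C−B)/|BC| = (0.5727,0.8198); ey = (-0.8198,0.5727)
θ=208°: P = B + 1.38·ex + -2.09·ey = (-0.1452,-1.4741)
θ=219°: B = A + 3.00·(cos219°, sin219°) = (-2.3314, -1.8880)
θ=219°: |BD| = 9.5205
θ=219°: circle(B,3.00) ∩ circle(D,8.00): a=1.8718, h=2.3445
θ=219°:   candidates: C₊=(-0.9618,0.7811) cross=22.321; C₋=(-0.0319,-3.8147) cross=-22.321
θ=219°:   branch + wants cross > 0 → take C=(-0.9618,0.7811) (cross=22.321)
θ=219°: ex = (C−B)/|BC| = (0.4566,0.8897); ey = (-0.8897,0.4566)
θ=219°: P = B + 1.38·ex + -2.09·ey = (0.1581,-1.6144)
θ=256°: B = A + 3.00·(cos256°, sin256°) = (-0.7258, -2.9109)
θ=256°: |BD| = 8.2560
θ=256°: circle(B,3.00) ∩ circle(D,8.00): a=0.7970, h=2.8922
θ=256°:   candidates: C₊=(-0.9996,0.0766) cross=23.878; C₋=(1.0398,-5.3363) cross=-23.878
θ=256°:   branch + wants cross > 0 → take C=(-0.9996,0.0766) (cross=23.878)
θ=256°: ex = (C−B)/|BC| = (-0.0913,0.9958); ey = (-0.9958,-0.0913)
θ=256°: P = B + 1.38·ex + -2.09·ey = (1.2295,-1.3459)

θ=59°: 3.49 4.15
θ=208°: -0.15 -1.47
θ=219°: 0.16 -1.61
θ=256°: 1.23 -1.35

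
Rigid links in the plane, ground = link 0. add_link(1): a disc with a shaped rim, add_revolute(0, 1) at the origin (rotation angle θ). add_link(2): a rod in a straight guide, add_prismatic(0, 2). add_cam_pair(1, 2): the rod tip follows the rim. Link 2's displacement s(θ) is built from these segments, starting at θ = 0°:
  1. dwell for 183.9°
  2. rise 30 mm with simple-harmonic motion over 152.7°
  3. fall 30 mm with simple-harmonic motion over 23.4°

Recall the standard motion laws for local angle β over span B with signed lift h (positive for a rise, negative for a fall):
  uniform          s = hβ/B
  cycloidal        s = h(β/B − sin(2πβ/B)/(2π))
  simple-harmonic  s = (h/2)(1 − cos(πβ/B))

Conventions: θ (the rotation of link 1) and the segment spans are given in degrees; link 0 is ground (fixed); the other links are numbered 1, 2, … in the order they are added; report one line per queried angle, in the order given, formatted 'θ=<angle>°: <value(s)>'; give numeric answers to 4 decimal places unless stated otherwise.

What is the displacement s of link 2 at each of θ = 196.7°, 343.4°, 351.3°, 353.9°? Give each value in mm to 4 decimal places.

segment 1 (0° to 183.9°, dwell): s unchanged at 0.0000
θ = 196.7° falls in segment 2 (183.9° to 336.6°, simple-harmonic, h = 30): β = 196.7 − 183.9 = 12.8°, B = 152.7°; Δs = 30/2·(1 − cos(π·0.0838)) = 0.5171; s = 0.0000 + 0.5171 = 0.5171
segment 2 (183.9° to 336.6°, simple-harmonic, h = 30) is passed completely: s = 0.0000 + (30) = 30.0000
θ = 343.4° falls in segment 3 (336.6° to 360°, simple-harmonic, h = -30): β = 343.4 − 336.6 = 6.8°, B = 23.4°; Δs = -30/2·(1 − cos(π·0.2906)) = -5.8287; s = 30.0000 − 5.8287 = 24.1713
θ = 351.3° falls in segment 3 (336.6° to 360°, simple-harmonic, h = -30): β = 351.3 − 336.6 = 14.7°, B = 23.4°; Δs = -30/2·(1 − cos(π·0.6282)) = -20.8795; s = 30.0000 − 20.8795 = 9.1205
θ = 353.9° falls in segment 3 (336.6° to 360°, simple-harmonic, h = -30): β = 353.9 − 336.6 = 17.3°, B = 23.4°; Δs = -30/2·(1 − cos(π·0.7393)) = -25.2447; s = 30.0000 − 25.2447 = 4.7553

θ=196.7°: 0.5171
θ=343.4°: 24.1713
θ=351.3°: 9.1205
θ=353.9°: 4.7553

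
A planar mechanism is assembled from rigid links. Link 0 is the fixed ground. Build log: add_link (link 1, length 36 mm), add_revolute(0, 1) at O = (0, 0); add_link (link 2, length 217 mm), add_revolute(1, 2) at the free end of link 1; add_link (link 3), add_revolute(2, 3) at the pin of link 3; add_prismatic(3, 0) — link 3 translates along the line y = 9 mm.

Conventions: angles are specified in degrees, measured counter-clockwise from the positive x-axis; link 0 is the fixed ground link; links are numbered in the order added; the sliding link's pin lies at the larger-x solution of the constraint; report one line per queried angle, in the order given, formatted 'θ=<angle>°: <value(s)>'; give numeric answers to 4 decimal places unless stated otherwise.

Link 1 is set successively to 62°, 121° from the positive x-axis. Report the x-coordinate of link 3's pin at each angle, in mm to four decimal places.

geometry: r = 36 mm, L = 217 mm, e = 9 mm
θ=62°: crank pin P = (r cos θ, r sin θ) = (16.900976, 31.786113)
θ=62°: h = r sin θ − e = 31.786113 − 9 = 22.786113
θ=62°: x = r cos θ + √(L² − h²) = 16.900976 + 215.800355 = 232.701331
θ=121°: crank pin P = (r cos θ, r sin θ) = (-18.541371, 30.858023)
θ=121°: h = r sin θ − e = 30.858023 − 9 = 21.858023
θ=121°: x = r cos θ + √(L² − h²) = -18.541371 + 215.896334 = 197.354963

θ=62°: 232.7013
θ=121°: 197.3550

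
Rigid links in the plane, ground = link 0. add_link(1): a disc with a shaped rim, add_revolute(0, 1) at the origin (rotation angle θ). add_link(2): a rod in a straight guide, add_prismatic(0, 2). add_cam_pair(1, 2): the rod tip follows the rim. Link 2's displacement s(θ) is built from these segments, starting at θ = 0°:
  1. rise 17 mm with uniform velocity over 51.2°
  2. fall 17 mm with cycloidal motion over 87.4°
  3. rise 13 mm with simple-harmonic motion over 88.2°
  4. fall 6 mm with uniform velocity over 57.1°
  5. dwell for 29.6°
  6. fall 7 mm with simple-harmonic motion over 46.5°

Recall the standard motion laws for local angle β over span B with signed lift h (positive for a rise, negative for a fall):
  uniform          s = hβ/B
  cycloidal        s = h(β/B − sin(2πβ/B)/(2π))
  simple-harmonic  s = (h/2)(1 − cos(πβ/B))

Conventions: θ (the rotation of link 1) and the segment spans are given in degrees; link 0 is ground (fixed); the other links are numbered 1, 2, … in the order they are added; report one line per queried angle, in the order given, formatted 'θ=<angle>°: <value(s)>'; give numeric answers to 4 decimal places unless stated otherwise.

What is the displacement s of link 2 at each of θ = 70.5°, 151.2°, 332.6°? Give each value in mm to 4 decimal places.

segment 1 (0° to 51.2°, uniform, h = 17) is passed completely: s = 0.0000 + (17) = 17.0000
θ = 70.5° falls in segment 2 (51.2° to 138.6°, cycloidal, h = -17): β = 70.5 − 51.2 = 19.3°, B = 87.4°; Δs = -17·(0.2208 − sin(2π·0.2208)/(2π)) = -1.0937; s = 17.0000 − 1.0937 = 15.9063
segment 2 (51.2° to 138.6°, cycloidal, h = -17) is passed completely: s = 17.0000 + (-17) = 0.0000
θ = 151.2° falls in segment 3 (138.6° to 226.8°, simple-harmonic, h = 13): β = 151.2 − 138.6 = 12.6°, B = 88.2°; Δs = 13/2·(1 − cos(π·0.1429)) = 0.6437; s = 0.0000 + 0.6437 = 0.6437
segment 3 (138.6° to 226.8°, simple-harmonic, h = 13) is passed completely: s = 0.0000 + (13) = 13.0000
segment 4 (226.8° to 283.9°, uniform, h = -6) is passed completely: s = 13.0000 + (-6) = 7.0000
segment 5 (283.9° to 313.5°, dwell): s unchanged at 7.0000
θ = 332.6° falls in segment 6 (313.5° to 360°, simple-harmonic, h = -7): β = 332.6 − 313.5 = 19.1°, B = 46.5°; Δs = -7/2·(1 − cos(π·0.4108)) = -2.5315; s = 7.0000 − 2.5315 = 4.4685

θ=70.5°: 15.9063
θ=151.2°: 0.6437
θ=332.6°: 4.4685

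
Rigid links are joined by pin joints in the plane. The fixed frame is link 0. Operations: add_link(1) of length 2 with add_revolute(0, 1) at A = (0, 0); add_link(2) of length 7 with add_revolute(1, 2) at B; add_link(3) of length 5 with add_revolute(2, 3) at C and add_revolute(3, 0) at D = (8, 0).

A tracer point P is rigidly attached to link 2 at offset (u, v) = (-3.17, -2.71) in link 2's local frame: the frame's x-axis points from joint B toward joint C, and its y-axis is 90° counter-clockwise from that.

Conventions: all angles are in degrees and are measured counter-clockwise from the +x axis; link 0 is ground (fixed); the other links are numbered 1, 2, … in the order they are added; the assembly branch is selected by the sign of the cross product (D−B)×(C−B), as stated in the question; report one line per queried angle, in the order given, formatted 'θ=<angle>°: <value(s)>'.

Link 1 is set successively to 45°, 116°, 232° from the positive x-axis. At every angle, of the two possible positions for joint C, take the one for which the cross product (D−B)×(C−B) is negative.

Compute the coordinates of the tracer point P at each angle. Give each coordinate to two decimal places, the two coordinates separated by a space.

A=(0,0), D=(8.00,0)
θ=45°: B = A + 2.00·(cos45°, sin45°) = (1.4142, 1.4142)
θ=45°: |BD| = 6.7359
θ=45°: circle(B,7.00) ∩ circle(D,5.00): a=5.1495, h=4.7416
θ=45°:   candidates: C₊=(7.4444,4.9690) cross=31.939; C₋=(5.4534,-4.3029) cross=-31.939
θ=45°:   branch - wants cross < 0 → take C=(5.4534,-4.3029) (cross=-31.939)
θ=45°: ex = (C−B)/|BC| = (0.5770,-0.8167); ey = (0.8167,0.5770)
θ=45°: P = B + -3.17·ex + -2.71·ey = (-2.6283,2.4395)
θ=116°: B = A + 2.00·(cos116°, sin116°) = (-0.8767, 1.7976)
θ=116°: |BD| = 9.0569
θ=116°: circle(B,7.00) ∩ circle(D,5.00): a=5.8534, h=3.8389
θ=116°:   candidates: C₊=(5.6222,4.3984) cross=34.769; C₋=(4.0983,-3.1268) cross=-34.769
θ=116°:   branch - wants cross < 0 → take C=(4.0983,-3.1268) (cross=-34.769)
θ=116°: ex = (C−B)/|BC| = (0.7107,-0.7035); ey = (0.7035,0.7107)
θ=116°: P = B + -3.17·ex + -2.71·ey = (-5.0361,2.1016)
θ=232°: B = A + 2.00·(cos232°, sin232°) = (-1.2313, -1.5760)
θ=232°: |BD| = 9.3649
θ=232°: circle(B,7.00) ∩ circle(D,5.00): a=5.9638, h=3.6651
θ=232°:   candidates: C₊=(4.0306,3.0404) cross=34.323; C₋=(5.2642,-4.1852) cross=-34.323
θ=232°:   branch - wants cross < 0 → take C=(5.2642,-4.1852) (cross=-34.323)
θ=232°: ex = (C−B)/|BC| = (0.9279,-0.3727); ey = (0.3727,0.9279)
θ=232°: P = B + -3.17·ex + -2.71·ey = (-5.1830,-2.9092)

θ=45°: -2.63 2.44
θ=116°: -5.04 2.10
θ=232°: -5.18 -2.91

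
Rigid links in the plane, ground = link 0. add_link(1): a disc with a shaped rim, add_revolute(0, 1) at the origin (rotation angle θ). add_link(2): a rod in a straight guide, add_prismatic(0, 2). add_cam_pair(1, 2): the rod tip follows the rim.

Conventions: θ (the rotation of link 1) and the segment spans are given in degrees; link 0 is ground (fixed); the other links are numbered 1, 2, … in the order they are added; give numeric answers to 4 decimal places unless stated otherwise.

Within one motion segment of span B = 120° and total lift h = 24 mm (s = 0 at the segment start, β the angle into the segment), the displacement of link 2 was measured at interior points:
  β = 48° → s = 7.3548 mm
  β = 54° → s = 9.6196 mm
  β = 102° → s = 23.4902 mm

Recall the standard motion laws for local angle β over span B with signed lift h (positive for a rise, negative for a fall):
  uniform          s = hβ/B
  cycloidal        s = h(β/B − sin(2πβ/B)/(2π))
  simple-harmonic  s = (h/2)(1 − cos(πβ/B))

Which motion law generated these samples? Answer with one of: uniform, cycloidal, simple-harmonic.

candidates at β/B = r: uniform s = h·r (linear in β); cycloidal s = h·(r − sin(2πr)/(2π)); simple-harmonic s = (h/2)(1 − cos(πr))
β=48°: printed 7.3548 | uniform 9.6000, cycloidal 7.3548, simple-harmonic 8.2918
β=54°: printed 9.6196 | uniform 10.8000, cycloidal 9.6196, simple-harmonic 10.1228
β=102°: printed 23.4902 | uniform 20.4000, cycloidal 23.4902, simple-harmonic 22.6921
only one law matches every sample → cycloidal

cycloidal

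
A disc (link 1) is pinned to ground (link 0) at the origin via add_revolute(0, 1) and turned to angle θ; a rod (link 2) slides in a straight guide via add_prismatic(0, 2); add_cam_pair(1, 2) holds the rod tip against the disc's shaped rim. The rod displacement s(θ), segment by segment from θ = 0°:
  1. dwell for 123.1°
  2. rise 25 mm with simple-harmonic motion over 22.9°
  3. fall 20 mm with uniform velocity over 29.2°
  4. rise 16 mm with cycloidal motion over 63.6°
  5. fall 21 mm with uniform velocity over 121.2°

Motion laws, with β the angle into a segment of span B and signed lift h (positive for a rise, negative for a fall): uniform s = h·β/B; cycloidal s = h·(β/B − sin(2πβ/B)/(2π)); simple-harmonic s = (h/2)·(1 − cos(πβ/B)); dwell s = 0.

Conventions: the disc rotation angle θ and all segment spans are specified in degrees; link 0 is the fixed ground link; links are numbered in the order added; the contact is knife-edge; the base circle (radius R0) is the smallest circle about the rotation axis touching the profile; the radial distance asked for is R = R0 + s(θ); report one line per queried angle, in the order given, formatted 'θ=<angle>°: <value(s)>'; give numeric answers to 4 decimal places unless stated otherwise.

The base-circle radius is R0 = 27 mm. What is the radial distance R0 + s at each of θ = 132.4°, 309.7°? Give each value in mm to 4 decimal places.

segment 1 (0° to 123.1°, dwell): s unchanged at 0.0000
θ = 132.4° falls in segment 2 (123.1° to 146°, simple-harmonic, h = 25): β = 132.4 − 123.1 = 9.3°, B = 22.9°; Δs = 25/2·(1 − cos(π·0.4061)) = 8.8663; s = 0.0000 + 8.8663 = 8.8663
segment 2 (123.1° to 146°, simple-harmonic, h = 25) is passed completely: s = 0.0000 + (25) = 25.0000
segment 3 (146° to 175.2°, uniform, h = -20) is passed completely: s = 25.0000 + (-20) = 5.0000
segment 4 (175.2° to 238.8°, cycloidal, h = 16) is passed completely: s = 5.0000 + (16) = 21.0000
θ = 309.7° falls in segment 5 (238.8° to 360°, uniform, h = -21): β = 309.7 − 238.8 = 70.9°, B = 121.2°; Δs = -21·70.9/121.2 = -12.2847; s = 21.0000 − 12.2847 = 8.7153
θ=132.4°: R = R0 + s = 27 + 8.8663 = 35.8663
θ=309.7°: R = R0 + s = 27 + 8.7153 = 35.7153

θ=132.4°: 35.8663
θ=309.7°: 35.7153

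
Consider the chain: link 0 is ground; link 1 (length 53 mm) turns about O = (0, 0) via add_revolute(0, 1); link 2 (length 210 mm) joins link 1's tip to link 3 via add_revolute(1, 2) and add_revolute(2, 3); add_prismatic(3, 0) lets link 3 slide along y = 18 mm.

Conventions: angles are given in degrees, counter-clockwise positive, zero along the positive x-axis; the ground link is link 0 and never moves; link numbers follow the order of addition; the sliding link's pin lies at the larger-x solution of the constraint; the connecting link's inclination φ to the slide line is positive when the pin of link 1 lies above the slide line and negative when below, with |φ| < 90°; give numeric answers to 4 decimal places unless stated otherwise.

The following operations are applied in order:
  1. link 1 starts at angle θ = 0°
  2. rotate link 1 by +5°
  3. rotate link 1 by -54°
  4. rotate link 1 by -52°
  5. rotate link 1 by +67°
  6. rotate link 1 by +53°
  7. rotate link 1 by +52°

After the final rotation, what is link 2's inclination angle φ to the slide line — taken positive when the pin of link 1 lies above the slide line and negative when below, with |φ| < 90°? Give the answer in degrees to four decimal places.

geometry: r = 53 mm, L = 210 mm, e = 18 mm; θ starts at 0°
rotate link 1 by +5°: θ ← 0° +5° = 5°
rotate link 1 by -54°: θ ← 5° -54° = -49°
rotate link 1 by -52°: θ ← -49° -52° = -101°
rotate link 1 by +67°: θ ← -101° +67° = -34°
rotate link 1 by +53°: θ ← -34° +53° = 19°
rotate link 1 by +52°: θ ← 19° +52° = 71°
h = r sin θ − e = 50.112485 − 18 = 32.112485
sin φ = h / L = 32.112485 / 210 = 0.15291659
φ = arcsin(0.15291659) = 8.795985°

8.7960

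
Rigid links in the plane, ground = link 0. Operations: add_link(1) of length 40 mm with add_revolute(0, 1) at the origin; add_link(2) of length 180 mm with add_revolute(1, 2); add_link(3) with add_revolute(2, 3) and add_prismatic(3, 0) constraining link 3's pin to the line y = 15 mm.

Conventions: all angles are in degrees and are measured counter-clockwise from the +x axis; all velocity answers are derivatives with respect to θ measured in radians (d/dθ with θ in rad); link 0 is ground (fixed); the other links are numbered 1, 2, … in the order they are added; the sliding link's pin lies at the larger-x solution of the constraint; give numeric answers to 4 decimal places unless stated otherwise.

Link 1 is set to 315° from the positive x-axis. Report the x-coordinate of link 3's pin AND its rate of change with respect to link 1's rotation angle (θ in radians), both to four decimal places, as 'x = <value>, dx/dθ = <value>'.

geometry: r = 40 mm, L = 180 mm, e = 15 mm
crank pin P = (r cos θ, r sin θ) = (28.284271, -28.284271)
h = r sin θ − e = -28.284271 − 15 = -43.284271
x = r cos θ + √(L² − h²) = 28.284271 + 174.718264 = 203.002535
dx/dθ = −r sin θ − h·r cos θ/√(L² − h²) (θ in radians; h = -43.284271) = 35.291347

x = 203.0025, dx/dθ = 35.2913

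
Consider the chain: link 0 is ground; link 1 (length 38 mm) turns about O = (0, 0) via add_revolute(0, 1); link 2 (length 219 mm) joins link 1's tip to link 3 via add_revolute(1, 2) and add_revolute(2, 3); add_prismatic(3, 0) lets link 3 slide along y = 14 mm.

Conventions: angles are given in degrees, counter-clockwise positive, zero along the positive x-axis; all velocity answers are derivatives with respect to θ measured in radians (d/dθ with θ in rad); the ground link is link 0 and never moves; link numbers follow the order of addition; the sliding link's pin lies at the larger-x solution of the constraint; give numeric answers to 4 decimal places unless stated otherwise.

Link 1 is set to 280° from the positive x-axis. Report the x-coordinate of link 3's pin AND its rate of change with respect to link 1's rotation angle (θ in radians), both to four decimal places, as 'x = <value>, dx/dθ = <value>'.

geometry: r = 38 mm, L = 219 mm, e = 14 mm
crank pin P = (r cos θ, r sin θ) = (6.598631, -37.422695)
h = r sin θ − e = -37.422695 − 14 = -51.422695
x = r cos θ + √(L² − h²) = 6.598631 + 212.877210 = 219.475841
dx/dθ = −r sin θ − h·r cos θ/√(L² − h²) (θ in radians; h = -51.422695) = 39.016662

x = 219.4758, dx/dθ = 39.0167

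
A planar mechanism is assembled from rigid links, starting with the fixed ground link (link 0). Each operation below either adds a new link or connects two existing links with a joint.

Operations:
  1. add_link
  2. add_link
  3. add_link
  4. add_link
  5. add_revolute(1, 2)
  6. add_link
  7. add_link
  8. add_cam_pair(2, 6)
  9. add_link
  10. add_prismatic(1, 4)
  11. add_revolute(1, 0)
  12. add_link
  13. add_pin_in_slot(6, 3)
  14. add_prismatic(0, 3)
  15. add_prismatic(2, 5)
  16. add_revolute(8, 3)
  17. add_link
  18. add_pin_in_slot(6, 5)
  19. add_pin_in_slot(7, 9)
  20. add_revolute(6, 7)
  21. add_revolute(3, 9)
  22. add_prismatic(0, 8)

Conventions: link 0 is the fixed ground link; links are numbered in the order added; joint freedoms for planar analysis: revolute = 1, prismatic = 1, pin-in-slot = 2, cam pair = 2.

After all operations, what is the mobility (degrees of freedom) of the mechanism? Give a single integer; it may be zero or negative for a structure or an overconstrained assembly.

link 0 = ground. State L|J1|J2 = 1|0|0
+link1  2|0|0
+link2  3|0|0
+link3  4|0|0
+link4  5|0|0
R(1,2) f=1→J1  5|1|0
+link5  6|1|0
+link6  7|1|0
C(2,6) f=2→J2  7|1|1
+link7  8|1|1
P(1,4) f=1→J1  8|2|1
R(1,0) f=1→J1  8|3|1
+link8  9|3|1
PS(6,3) f=2→J2  9|3|2
P(0,3) f=1→J1  9|4|2
P(2,5) f=1→J1  9|5|2
R(8,3) f=1→J1  9|6|2
+link9  10|6|2
PS(6,5) f=2→J2  10|6|3
PS(7,9) f=2→J2  10|6|4
R(6,7) f=1→J1  10|7|4
R(3,9) f=1→J1  10|8|4
P(0,8) f=1→J1  10|9|4
M = 3(10−1)−2·9−4 = 27−18−4 = 5

M = 5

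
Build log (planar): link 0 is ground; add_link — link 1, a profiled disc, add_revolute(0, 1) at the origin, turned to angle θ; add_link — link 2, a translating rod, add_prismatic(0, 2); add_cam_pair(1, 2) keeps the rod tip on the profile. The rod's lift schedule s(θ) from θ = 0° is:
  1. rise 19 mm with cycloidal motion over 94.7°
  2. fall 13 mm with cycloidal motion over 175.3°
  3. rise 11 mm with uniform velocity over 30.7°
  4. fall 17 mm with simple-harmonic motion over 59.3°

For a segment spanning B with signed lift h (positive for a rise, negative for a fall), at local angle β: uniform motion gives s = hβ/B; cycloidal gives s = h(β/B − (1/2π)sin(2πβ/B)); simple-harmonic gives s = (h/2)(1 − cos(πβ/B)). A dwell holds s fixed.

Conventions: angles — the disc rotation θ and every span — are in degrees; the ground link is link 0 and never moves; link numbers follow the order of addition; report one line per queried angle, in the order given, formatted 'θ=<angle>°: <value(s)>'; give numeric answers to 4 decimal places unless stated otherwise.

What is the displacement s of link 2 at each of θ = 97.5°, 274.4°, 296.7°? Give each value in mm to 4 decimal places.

seg 1 [0°–94.7°] cycloidal, h=19: full span → s += 19 → s = 19.0000
seg 2 [94.7°–270°] cycloidal, h=-13: θ=97.5° here. β=2.8, B=175.3. -13·(0.0160 − sin(2π·0.0160)/(2π)) = -0.0003 → s = 18.9997
seg 2 [94.7°–270°] cycloidal, h=-13: full span → s += -13 → s = 6.0000
seg 3 [270°–300.7°] uniform, h=11: θ=274.4° here. β=4.4, B=30.7. 11·4.4/30.7 = 1.5765 → s = 7.5765
seg 3 [270°–300.7°] uniform, h=11: θ=296.7° here. β=26.7, B=30.7. 11·26.7/30.7 = 9.5668 → s = 15.5668

θ=97.5°: 18.9997
θ=274.4°: 7.5765
θ=296.7°: 15.5668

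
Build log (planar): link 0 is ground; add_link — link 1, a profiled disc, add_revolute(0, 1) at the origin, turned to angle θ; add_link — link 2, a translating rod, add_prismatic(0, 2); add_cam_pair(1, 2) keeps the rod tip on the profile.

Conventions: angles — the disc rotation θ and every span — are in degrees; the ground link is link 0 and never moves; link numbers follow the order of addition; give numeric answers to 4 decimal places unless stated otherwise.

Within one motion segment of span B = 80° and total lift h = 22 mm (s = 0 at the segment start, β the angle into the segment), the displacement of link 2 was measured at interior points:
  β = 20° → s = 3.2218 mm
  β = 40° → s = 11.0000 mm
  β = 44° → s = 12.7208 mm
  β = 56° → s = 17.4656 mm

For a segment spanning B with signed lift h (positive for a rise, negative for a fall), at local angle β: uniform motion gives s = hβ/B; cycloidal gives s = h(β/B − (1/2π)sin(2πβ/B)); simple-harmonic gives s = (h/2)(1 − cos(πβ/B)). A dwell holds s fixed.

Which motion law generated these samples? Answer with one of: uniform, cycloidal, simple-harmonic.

candidates at β/B = r: uniform s = h·r (linear in β); cycloidal s = h·(r − sin(2πr)/(2π)); simple-harmonic s = (h/2)(1 − cos(πr))
β=20°: printed 3.2218 | uniform 5.5000, cycloidal 1.9986, simple-harmonic 3.2218
β=40°: printed 11.0000 | uniform 11.0000, cycloidal 11.0000, simple-harmonic 11.0000
β=44°: printed 12.7208 | uniform 12.1000, cycloidal 13.1820, simple-harmonic 12.7208
β=56°: printed 17.4656 | uniform 15.4000, cycloidal 18.7300, simple-harmonic 17.4656
only one law matches every sample → simple-harmonic

simple-harmonic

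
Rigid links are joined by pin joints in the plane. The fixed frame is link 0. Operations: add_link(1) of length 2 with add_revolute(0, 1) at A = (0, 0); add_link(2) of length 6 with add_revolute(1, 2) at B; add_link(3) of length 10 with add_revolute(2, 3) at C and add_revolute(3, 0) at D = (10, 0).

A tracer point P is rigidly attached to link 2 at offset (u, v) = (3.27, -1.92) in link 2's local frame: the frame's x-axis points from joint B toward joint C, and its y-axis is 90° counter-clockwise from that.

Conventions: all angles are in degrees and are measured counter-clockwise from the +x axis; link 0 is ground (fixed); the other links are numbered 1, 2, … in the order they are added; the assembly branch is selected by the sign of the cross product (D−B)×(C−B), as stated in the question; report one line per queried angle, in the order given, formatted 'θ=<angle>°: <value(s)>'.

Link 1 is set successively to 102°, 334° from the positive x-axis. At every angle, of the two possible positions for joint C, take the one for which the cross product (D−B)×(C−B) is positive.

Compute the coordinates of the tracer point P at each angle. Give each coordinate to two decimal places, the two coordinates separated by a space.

A=(0,0), D=(10.00,0)
θ=102°: B = A + 2.00·(cos102°, sin102°) = (-0.4158, 1.9563)
θ=102°: |BD| = 10.5979
θ=102°: circle(B,6.00) ∩ circle(D,10.00): a=2.2795, h=5.5501
θ=102°:   candidates: C₊=(2.8490,6.9903) cross=58.820; C₋=(0.8000,-3.9192) cross=-58.820
θ=102°:   branch + wants cross > 0 → take C=(2.8490,6.9903) (cross=58.820)
θ=102°: ex = (C−B)/|BC| = (0.5441,0.8390); ey = (-0.8390,0.5441)
θ=102°: P = B + 3.27·ex + -1.92·ey = (2.9744,3.6550)
θ=334°: B = A + 2.00·(cos334°, sin334°) = (1.7976, -0.8767)
θ=334°: |BD| = 8.2491
θ=334°: circle(B,6.00) ∩ circle(D,10.00): a=0.2454, h=5.9950
θ=334°:   candidates: C₊=(1.4044,5.1104) cross=49.453; C₋=(2.6787,-6.8117) cross=-49.453
θ=334°:   branch + wants cross > 0 → take C=(1.4044,5.1104) (cross=49.453)
θ=334°: ex = (C−B)/|BC| = (-0.0655,0.9979); ey = (-0.9979,-0.0655)
θ=334°: P = B + 3.27·ex + -1.92·ey = (3.4992,2.5120)

θ=102°: 2.97 3.66
θ=334°: 3.50 2.51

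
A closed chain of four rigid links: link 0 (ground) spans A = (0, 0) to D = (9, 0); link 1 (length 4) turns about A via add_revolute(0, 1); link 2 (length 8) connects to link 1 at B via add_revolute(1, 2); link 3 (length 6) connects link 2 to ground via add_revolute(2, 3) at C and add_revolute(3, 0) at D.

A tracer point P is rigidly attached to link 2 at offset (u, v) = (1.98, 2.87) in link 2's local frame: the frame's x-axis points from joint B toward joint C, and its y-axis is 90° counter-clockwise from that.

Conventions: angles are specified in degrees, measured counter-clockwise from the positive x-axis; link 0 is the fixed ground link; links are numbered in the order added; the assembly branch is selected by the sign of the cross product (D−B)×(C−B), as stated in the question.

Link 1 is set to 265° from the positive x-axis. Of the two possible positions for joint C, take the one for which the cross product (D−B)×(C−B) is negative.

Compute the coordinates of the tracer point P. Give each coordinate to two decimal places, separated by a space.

A=(0,0), D=(9.00,0)
B = A + 4.00·(cos265°, sin265°) = (-0.3486, -3.9848)
|BD| = 10.1624
circle(B,8.00) ∩ circle(D,6.00): a=6.4588, h=4.7205
  candidates: C₊=(3.7420,2.8903) cross=47.972; C₋=(7.4439,-5.7947) cross=-47.972
  branch - wants cross < 0 → take C=(7.4439,-5.7947) (cross=-47.972)
ex = (C−B)/|BC| = (0.9741,-0.2262); ey = (0.2262,0.9741)
P = B + 1.98·ex + 2.87·ey = (2.2294,-1.6372)

2.23 -1.64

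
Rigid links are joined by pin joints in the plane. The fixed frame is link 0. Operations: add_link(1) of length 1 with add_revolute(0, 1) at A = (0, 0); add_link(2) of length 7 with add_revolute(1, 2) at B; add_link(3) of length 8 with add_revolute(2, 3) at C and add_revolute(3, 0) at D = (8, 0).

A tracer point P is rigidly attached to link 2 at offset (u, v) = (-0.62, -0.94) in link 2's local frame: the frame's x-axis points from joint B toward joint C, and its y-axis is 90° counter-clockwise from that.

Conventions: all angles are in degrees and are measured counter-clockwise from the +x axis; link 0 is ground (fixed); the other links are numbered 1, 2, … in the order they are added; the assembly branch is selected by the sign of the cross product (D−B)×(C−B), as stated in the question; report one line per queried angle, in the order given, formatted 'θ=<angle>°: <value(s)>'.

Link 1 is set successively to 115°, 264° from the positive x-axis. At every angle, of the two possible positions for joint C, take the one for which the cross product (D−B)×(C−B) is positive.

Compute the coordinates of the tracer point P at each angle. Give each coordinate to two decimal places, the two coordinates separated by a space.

A=(0,0), D=(8.00,0)
θ=115°: B = A + 1.00·(cos115°, sin115°) = (-0.4226, 0.9063)
θ=115°: |BD| = 8.4712
θ=115°: circle(B,7.00) ∩ circle(D,8.00): a=3.3503, h=6.1462
θ=115°:   candidates: C₊=(3.5660,6.6588) cross=52.066; C₋=(2.2509,-5.5630) cross=-52.066
θ=115°:   branch + wants cross > 0 → take C=(3.5660,6.6588) (cross=52.066)
θ=115°: ex = (C−B)/|BC| = (0.5698,0.8218); ey = (-0.8218,0.5698)
θ=115°: P = B + -0.62·ex + -0.94·ey = (-0.0034,-0.1388)
θ=264°: B = A + 1.00·(cos264°, sin264°) = (-0.1045, -0.9945)
θ=264°: |BD| = 8.1653
θ=264°: circle(B,7.00) ∩ circle(D,8.00): a=3.1641, h=6.2441
θ=264°:   candidates: C₊=(2.2755,5.5884) cross=50.985; C₋=(3.7966,-6.8067) cross=-50.985
θ=264°:   branch + wants cross > 0 → take C=(2.2755,5.5884) (cross=50.985)
θ=264°: ex = (C−B)/|BC| = (0.3400,0.9404); ey = (-0.9404,0.3400)
θ=264°: P = B + -0.62·ex + -0.94·ey = (0.5687,-1.8972)

θ=115°: -0.00 -0.14
θ=264°: 0.57 -1.90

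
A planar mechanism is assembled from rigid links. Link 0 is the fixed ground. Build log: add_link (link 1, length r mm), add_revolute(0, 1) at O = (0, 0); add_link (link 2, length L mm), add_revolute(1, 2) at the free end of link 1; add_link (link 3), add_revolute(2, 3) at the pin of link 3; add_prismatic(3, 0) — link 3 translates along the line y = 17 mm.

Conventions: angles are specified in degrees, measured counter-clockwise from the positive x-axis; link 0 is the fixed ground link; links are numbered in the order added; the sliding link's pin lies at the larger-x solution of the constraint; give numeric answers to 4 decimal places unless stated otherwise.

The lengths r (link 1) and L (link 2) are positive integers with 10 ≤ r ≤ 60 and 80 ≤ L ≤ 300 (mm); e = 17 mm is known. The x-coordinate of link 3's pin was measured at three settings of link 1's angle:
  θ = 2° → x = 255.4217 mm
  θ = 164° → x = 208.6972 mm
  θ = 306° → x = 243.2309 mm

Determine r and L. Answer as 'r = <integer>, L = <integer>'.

constraint per measurement: (x − r cos θ)² + (r sin θ − e)² = L²
subtracting the θ₁ and θ₂ equations cancels the r² and L² terms:
r = (x₁² − x₂²) / (2[(x₁cos θ₁ + e sin θ₁) − (x₂cos θ₂ + e sin θ₂)]) = 24.0000 → r = 24
L² = (x₁ − r cos θ₁)² + (r sin θ₁ − e)² = 53823.9938 → L = 232.0000 → L = 232
check at θ₃=306°: x = 243.2309 (printed 243.2309) ✓

r = 24, L = 232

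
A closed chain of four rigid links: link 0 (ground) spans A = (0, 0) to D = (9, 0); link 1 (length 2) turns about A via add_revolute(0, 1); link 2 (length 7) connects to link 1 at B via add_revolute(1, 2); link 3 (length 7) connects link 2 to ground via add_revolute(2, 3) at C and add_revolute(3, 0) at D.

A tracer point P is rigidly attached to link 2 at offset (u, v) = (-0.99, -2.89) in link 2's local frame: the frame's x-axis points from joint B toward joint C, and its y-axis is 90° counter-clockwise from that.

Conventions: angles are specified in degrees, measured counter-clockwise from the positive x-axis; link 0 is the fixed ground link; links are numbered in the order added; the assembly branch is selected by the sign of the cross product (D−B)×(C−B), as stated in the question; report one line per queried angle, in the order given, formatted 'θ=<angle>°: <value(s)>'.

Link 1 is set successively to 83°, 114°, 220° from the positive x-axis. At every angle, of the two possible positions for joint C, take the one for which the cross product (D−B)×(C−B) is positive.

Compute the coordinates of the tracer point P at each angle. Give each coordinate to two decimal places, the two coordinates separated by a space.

A=(0,0), D=(9.00,0)
θ=83°: B = A + 2.00·(cos83°, sin83°) = (0.2437, 1.9851)
θ=83°: |BD| = 8.9785
θ=83°: circle(B,7.00) ∩ circle(D,7.00): a=4.4892, h=5.3709
θ=83°:   candidates: C₊=(5.8094,6.2306) cross=48.223; C₋=(3.4344,-4.2455) cross=-48.223
θ=83°:   branch + wants cross > 0 → take C=(5.8094,6.2306) (cross=48.223)
θ=83°: ex = (C−B)/|BC| = (0.7951,0.6065); ey = (-0.6065,0.7951)
θ=83°: P = B + -0.99·ex + -2.89·ey = (1.2094,-0.9131)
θ=114°: B = A + 2.00·(cos114°, sin114°) = (-0.8135, 1.8271)
θ=114°: |BD| = 9.9821
θ=114°: circle(B,7.00) ∩ circle(D,7.00): a=4.9911, h=4.9081
θ=114°:   candidates: C₊=(4.9916,5.7387) cross=48.993; C₋=(3.1949,-3.9116) cross=-48.993
θ=114°:   branch + wants cross > 0 → take C=(4.9916,5.7387) (cross=48.993)
θ=114°: ex = (C−B)/|BC| = (0.8293,0.5588); ey = (-0.5588,0.8293)
θ=114°: P = B + -0.99·ex + -2.89·ey = (-0.0195,-1.1228)
θ=220°: B = A + 2.00·(cos220°, sin220°) = (-1.5321, -1.2856)
θ=220°: |BD| = 10.6103
θ=220°: circle(B,7.00) ∩ circle(D,7.00): a=5.3051, h=4.5668
θ=220°:   candidates: C₊=(3.1806,3.8904) cross=48.455; C₋=(4.2873,-5.1759) cross=-48.455
θ=220°:   branch + wants cross > 0 → take C=(3.1806,3.8904) (cross=48.455)
θ=220°: ex = (C−B)/|BC| = (0.6732,0.7394); ey = (-0.7394,0.6732)
θ=220°: P = B + -0.99·ex + -2.89·ey = (-0.0617,-3.9633)

θ=83°: 1.21 -0.91
θ=114°: -0.02 -1.12
θ=220°: -0.06 -3.96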